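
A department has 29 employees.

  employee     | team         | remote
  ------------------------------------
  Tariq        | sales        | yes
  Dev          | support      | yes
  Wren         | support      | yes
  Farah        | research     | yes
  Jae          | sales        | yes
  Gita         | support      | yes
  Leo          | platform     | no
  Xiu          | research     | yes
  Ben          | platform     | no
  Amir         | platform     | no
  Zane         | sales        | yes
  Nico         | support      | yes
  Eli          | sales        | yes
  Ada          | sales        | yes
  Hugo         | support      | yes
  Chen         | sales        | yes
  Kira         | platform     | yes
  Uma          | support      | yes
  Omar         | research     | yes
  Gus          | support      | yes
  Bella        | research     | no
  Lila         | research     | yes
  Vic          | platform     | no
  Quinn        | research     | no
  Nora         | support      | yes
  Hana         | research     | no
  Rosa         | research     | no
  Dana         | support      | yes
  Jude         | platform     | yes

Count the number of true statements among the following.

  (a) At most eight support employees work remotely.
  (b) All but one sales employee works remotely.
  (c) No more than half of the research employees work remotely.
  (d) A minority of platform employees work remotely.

2

(a) support: |A| = 9, |A ∩ B| = 9; needs |A ∩ B| ≤ 8 — false.
(b) sales: |A| = 6, |A ∩ B| = 6; needs |A ∖ B| = 1 — false.
(c) research: |A| = 8, |A ∩ B| = 4; needs |A ∩ B| ≤ |A ∖ B| — true.
(d) platform: |A| = 6, |A ∩ B| = 2; needs |A ∩ B| < |A ∖ B| — true.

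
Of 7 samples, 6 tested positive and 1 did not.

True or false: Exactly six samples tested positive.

Truth condition: |A ∩ B| = 6.
|A| = 7, |A ∩ B| = 6, |A ∖ B| = 1.
|A ∩ B| = 6, so the statement is true.

True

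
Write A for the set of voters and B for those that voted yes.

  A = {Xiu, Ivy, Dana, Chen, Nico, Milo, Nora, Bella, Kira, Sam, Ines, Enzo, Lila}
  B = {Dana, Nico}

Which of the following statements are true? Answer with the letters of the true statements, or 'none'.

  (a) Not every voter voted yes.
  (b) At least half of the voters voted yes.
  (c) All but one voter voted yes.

(a)

|A| = 13, |A ∩ B| = 2, |A ∖ B| = 11.
(a) A ⊄ B (|A ∖ B| ≥ 1): holds.
(b) |A ∩ B| ≥ |A ∖ B|: fails.
(c) |A ∖ B| = 1: fails.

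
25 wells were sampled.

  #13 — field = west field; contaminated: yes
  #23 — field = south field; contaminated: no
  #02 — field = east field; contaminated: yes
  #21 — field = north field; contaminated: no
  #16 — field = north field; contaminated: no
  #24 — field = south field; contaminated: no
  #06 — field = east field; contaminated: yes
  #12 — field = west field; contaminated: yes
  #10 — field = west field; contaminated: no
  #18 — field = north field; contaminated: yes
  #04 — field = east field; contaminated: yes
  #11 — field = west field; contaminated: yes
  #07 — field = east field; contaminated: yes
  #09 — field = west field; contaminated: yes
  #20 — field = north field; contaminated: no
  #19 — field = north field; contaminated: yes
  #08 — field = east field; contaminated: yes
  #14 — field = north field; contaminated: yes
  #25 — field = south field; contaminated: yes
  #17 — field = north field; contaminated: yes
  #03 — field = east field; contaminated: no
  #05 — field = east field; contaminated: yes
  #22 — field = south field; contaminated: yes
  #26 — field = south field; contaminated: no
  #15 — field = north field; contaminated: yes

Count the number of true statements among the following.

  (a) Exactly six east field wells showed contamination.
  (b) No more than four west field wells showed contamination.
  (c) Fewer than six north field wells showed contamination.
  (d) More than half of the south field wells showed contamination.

(a) east field: |A| = 7, |A ∩ B| = 6; needs |A ∩ B| = 6 — true.
(b) west field: |A| = 5, |A ∩ B| = 4; needs |A ∩ B| ≤ 4 — true.
(c) north field: |A| = 8, |A ∩ B| = 5; needs |A ∩ B| < 6 — true.
(d) south field: |A| = 5, |A ∩ B| = 2; needs |A ∩ B| > |A ∖ B| — false.

3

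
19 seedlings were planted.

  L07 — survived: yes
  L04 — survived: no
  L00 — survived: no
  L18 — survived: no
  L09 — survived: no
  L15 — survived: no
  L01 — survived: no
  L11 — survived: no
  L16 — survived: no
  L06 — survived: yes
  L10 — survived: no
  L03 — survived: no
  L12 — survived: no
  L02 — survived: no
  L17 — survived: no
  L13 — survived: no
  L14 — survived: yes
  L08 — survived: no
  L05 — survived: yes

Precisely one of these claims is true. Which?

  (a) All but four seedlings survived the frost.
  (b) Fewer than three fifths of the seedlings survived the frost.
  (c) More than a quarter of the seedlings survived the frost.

|A| = 19, |A ∩ B| = 4, |A ∖ B| = 15.
(a) requires |A ∖ B| = 4: false.
(b) requires |A ∩ B| / |A| < 3/5: true.
(c) requires |A ∩ B| / |A| > 1/4: false.

(b)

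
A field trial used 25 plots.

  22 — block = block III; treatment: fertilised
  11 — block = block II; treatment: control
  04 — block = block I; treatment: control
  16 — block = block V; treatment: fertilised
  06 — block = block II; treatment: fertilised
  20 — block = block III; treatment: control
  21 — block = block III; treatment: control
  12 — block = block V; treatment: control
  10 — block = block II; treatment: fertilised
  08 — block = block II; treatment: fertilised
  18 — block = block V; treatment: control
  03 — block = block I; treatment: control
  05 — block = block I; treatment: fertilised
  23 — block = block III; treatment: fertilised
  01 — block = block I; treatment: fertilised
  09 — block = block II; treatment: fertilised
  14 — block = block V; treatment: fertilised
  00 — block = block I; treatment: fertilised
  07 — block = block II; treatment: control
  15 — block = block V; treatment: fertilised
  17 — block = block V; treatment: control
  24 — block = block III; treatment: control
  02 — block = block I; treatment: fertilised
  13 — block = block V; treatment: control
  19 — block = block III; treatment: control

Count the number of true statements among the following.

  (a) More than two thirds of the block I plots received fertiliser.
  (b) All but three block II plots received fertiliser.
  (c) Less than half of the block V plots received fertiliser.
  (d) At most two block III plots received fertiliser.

(a) block I: |A| = 6, |A ∩ B| = 4; needs |A ∩ B| / |A| > 2/3 — false.
(b) block II: |A| = 6, |A ∩ B| = 4; needs |A ∖ B| = 3 — false.
(c) block V: |A| = 7, |A ∩ B| = 3; needs |A ∩ B| < |A ∖ B| — true.
(d) block III: |A| = 6, |A ∩ B| = 2; needs |A ∩ B| ≤ 2 — true.

2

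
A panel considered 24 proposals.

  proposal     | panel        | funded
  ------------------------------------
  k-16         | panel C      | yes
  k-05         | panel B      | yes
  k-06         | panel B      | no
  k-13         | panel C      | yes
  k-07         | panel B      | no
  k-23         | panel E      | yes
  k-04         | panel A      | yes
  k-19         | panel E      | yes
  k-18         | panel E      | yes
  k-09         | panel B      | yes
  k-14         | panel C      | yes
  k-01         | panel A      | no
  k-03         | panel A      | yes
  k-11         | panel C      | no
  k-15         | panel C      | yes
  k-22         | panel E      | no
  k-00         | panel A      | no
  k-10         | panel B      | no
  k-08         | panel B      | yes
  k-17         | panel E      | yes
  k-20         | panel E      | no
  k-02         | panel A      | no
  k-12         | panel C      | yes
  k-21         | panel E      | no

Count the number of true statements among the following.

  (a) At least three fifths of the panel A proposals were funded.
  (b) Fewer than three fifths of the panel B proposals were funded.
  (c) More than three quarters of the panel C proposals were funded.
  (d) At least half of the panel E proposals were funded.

(a) panel A: |A| = 5, |A ∩ B| = 2; needs |A ∩ B| / |A| ≥ 3/5 — false.
(b) panel B: |A| = 6, |A ∩ B| = 3; needs |A ∩ B| / |A| < 3/5 — true.
(c) panel C: |A| = 6, |A ∩ B| = 5; needs |A ∩ B| / |A| > 3/4 — true.
(d) panel E: |A| = 7, |A ∩ B| = 4; needs |A ∩ B| ≥ |A ∖ B| — true.

3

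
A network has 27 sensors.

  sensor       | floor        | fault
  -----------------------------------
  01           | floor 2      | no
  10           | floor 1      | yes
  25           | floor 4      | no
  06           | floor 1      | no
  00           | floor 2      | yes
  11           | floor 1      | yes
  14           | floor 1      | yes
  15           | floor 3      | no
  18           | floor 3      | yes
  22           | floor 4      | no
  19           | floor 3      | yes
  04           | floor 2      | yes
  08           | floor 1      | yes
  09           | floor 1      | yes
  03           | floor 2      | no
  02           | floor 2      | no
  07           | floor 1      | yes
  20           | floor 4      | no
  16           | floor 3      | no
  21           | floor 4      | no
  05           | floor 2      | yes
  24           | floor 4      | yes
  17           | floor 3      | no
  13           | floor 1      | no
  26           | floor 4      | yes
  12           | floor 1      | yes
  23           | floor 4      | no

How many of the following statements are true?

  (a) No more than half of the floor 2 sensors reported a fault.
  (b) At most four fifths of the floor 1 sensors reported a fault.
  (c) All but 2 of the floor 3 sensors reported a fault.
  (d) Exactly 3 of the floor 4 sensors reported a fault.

2

(a) floor 2: |A| = 6, |A ∩ B| = 3; needs |A ∩ B| ≤ |A ∖ B| — true.
(b) floor 1: |A| = 9, |A ∩ B| = 7; needs |A ∩ B| / |A| ≤ 4/5 — true.
(c) floor 3: |A| = 5, |A ∩ B| = 2; needs |A ∖ B| = 2 — false.
(d) floor 4: |A| = 7, |A ∩ B| = 2; needs |A ∩ B| = 3 — false.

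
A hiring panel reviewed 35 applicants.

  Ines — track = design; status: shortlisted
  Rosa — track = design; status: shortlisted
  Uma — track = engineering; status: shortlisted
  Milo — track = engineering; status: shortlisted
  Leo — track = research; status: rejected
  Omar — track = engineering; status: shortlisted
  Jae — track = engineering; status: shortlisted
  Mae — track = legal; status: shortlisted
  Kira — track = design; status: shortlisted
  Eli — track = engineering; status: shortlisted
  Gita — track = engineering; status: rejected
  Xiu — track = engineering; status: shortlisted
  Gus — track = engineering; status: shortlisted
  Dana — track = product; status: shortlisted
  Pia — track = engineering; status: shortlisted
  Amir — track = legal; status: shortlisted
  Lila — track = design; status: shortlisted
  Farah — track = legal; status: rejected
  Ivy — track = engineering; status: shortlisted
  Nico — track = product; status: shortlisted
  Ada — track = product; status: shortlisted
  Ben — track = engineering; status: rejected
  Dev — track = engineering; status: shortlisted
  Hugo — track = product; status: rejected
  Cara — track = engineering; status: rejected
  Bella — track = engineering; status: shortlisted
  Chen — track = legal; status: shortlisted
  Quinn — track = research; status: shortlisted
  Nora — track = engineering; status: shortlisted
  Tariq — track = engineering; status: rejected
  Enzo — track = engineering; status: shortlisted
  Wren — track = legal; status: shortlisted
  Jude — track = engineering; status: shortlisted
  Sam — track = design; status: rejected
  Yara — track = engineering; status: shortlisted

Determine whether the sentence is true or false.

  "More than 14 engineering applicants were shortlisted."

True

Truth condition: |A ∩ B| > 14.
|A| = 19, |A ∩ B| = 15, |A ∖ B| = 4.
|A ∩ B| = 15, so the statement is true.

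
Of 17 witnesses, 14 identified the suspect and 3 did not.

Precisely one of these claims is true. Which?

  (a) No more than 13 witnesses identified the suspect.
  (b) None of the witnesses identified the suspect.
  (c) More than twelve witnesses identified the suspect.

|A| = 17, |A ∩ B| = 14, |A ∖ B| = 3.
(a) requires |A ∩ B| ≤ 13: false.
(b) requires A ∩ B = ∅ (|A ∩ B| = 0): false.
(c) requires |A ∩ B| > 12: true.

(c)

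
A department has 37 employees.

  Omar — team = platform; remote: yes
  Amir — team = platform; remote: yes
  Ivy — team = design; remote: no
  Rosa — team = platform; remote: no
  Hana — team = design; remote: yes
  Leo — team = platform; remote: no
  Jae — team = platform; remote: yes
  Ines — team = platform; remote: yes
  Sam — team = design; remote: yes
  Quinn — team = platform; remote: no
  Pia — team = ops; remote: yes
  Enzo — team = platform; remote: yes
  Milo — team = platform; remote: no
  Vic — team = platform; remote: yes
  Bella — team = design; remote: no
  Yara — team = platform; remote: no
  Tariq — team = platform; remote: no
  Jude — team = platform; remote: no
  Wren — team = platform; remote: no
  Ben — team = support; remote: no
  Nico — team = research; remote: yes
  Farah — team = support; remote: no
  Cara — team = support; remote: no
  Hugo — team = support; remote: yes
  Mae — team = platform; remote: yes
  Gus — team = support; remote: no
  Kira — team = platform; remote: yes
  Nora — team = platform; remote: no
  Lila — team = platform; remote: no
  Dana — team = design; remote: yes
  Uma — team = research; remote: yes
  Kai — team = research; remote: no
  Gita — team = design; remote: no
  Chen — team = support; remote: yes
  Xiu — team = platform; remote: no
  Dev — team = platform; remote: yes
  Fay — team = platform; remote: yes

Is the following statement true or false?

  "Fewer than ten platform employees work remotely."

The determiner here denotes the relation: |A ∩ B| < 10.
|A| = 21, |A ∩ B| = 10, |A ∖ B| = 11.
|A ∩ B| = 10, so the statement is false.

False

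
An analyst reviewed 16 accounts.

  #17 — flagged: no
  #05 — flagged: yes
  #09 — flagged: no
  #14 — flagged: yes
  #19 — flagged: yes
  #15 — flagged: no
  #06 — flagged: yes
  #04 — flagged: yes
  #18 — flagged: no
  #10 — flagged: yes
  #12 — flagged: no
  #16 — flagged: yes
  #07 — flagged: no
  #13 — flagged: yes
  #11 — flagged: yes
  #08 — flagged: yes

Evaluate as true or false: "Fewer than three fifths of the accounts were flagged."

False

The determiner here denotes the relation: |A ∩ B| / |A| < 3/5.
|A| = 16, |A ∩ B| = 10, |A ∖ B| = 6.
|A ∩ B|/|A| = 10/16, so the statement is false.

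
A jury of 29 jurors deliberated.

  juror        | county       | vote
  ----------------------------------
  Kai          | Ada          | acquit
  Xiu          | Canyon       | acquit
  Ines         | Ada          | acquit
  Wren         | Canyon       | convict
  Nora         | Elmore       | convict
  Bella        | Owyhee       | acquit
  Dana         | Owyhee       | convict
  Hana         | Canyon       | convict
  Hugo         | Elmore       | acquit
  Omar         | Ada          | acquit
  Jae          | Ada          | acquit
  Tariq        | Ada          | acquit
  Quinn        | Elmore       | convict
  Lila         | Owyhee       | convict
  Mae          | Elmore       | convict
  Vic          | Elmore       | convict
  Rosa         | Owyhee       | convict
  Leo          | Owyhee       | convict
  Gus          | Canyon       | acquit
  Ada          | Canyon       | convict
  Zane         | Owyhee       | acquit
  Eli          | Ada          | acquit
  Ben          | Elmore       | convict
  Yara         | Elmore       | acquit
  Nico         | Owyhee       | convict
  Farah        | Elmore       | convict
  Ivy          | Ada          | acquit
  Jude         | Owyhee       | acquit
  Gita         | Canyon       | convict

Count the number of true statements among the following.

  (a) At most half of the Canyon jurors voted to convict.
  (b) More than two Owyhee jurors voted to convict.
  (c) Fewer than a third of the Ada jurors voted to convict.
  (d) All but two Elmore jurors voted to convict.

3

(a) Canyon: |A| = 6, |A ∩ B| = 4; needs |A ∩ B| ≤ |A ∖ B| — false.
(b) Owyhee: |A| = 8, |A ∩ B| = 5; needs |A ∩ B| > 2 — true.
(c) Ada: |A| = 7, |A ∩ B| = 0; needs |A ∩ B| / |A| < 1/3 — true.
(d) Elmore: |A| = 8, |A ∩ B| = 6; needs |A ∖ B| = 2 — true.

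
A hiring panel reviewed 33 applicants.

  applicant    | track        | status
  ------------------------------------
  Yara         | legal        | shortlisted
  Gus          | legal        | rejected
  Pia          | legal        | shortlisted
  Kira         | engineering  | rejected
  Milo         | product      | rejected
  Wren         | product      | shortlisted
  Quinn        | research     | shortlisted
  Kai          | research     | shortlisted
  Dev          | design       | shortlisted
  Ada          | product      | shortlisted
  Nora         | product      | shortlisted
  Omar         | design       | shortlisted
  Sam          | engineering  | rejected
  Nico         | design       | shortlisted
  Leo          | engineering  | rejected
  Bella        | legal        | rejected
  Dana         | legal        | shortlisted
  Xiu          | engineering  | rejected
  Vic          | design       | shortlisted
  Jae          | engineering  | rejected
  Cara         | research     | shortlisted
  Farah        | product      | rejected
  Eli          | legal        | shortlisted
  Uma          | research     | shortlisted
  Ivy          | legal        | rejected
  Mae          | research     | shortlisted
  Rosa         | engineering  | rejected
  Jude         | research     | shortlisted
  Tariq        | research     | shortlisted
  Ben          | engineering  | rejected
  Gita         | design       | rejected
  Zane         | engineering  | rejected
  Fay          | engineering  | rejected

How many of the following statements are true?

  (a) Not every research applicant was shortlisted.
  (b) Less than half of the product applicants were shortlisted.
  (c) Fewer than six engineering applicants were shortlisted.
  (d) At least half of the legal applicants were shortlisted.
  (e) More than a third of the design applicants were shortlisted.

(a) research: |A| = 7, |A ∩ B| = 7; needs A ⊄ B (|A ∖ B| ≥ 1) — false.
(b) product: |A| = 5, |A ∩ B| = 3; needs |A ∩ B| < |A ∖ B| — false.
(c) engineering: |A| = 9, |A ∩ B| = 0; needs |A ∩ B| < 6 — true.
(d) legal: |A| = 7, |A ∩ B| = 4; needs |A ∩ B| ≥ |A ∖ B| — true.
(e) design: |A| = 5, |A ∩ B| = 4; needs |A ∩ B| / |A| > 1/3 — true.

3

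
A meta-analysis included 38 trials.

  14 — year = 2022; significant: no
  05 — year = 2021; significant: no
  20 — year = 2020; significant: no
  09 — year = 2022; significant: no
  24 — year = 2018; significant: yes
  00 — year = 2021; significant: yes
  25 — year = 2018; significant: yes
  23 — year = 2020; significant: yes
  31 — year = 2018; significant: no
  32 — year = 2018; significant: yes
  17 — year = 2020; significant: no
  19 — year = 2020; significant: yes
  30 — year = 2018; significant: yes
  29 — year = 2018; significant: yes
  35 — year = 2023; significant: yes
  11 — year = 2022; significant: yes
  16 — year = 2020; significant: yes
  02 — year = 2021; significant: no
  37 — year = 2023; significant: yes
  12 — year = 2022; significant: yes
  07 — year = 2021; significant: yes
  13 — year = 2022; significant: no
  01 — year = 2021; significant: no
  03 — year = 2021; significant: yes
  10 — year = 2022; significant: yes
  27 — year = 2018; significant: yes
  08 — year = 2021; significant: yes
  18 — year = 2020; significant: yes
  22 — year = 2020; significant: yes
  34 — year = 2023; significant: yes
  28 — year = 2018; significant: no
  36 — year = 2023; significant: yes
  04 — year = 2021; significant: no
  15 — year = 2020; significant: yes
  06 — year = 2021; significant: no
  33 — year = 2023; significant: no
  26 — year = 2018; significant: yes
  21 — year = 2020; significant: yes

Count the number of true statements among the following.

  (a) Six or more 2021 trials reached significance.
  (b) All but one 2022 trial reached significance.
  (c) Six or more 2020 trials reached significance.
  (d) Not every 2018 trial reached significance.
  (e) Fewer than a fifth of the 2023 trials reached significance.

2

(a) 2021: |A| = 9, |A ∩ B| = 4; needs |A ∩ B| ≥ 6 — false.
(b) 2022: |A| = 6, |A ∩ B| = 3; needs |A ∖ B| = 1 — false.
(c) 2020: |A| = 9, |A ∩ B| = 7; needs |A ∩ B| ≥ 6 — true.
(d) 2018: |A| = 9, |A ∩ B| = 7; needs A ⊄ B (|A ∖ B| ≥ 1) — true.
(e) 2023: |A| = 5, |A ∩ B| = 4; needs |A ∩ B| / |A| < 1/5 — false.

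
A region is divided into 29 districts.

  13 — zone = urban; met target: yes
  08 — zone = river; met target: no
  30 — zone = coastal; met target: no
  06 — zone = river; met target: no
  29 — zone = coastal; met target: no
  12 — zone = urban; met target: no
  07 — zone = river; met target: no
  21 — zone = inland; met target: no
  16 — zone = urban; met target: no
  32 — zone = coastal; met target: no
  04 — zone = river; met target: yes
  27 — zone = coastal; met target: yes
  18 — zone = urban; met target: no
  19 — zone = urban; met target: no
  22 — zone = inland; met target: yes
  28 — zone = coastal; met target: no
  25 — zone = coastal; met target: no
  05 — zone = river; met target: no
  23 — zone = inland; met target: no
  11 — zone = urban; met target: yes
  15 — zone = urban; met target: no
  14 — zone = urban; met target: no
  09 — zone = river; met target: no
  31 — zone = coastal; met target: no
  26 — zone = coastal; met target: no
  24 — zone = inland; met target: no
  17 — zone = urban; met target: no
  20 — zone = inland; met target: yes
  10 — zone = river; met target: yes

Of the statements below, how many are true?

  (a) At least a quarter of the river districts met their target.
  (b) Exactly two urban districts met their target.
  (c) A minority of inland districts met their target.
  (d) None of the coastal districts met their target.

3

(a) river: |A| = 7, |A ∩ B| = 2; needs |A ∩ B| / |A| ≥ 1/4 — true.
(b) urban: |A| = 9, |A ∩ B| = 2; needs |A ∩ B| = 2 — true.
(c) inland: |A| = 5, |A ∩ B| = 2; needs |A ∩ B| < |A ∖ B| — true.
(d) coastal: |A| = 8, |A ∩ B| = 1; needs A ∩ B = ∅ (|A ∩ B| = 0) — false.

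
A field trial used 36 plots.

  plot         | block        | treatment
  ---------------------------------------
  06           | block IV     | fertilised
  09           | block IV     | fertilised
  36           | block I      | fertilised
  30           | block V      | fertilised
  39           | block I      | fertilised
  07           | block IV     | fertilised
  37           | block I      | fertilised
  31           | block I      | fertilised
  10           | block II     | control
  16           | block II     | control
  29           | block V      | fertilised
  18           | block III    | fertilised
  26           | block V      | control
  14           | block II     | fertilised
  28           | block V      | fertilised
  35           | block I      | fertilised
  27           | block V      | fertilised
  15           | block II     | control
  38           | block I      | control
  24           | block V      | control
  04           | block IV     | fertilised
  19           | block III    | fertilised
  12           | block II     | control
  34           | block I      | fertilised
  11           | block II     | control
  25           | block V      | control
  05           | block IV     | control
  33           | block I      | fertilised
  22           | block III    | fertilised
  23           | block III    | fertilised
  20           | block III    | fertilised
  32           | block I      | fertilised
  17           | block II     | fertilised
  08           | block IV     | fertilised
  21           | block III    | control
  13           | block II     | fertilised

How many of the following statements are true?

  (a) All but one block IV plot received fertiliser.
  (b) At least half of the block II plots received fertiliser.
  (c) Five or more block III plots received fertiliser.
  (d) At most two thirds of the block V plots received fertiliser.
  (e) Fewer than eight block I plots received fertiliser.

3

(a) block IV: |A| = 6, |A ∩ B| = 5; needs |A ∖ B| = 1 — true.
(b) block II: |A| = 8, |A ∩ B| = 3; needs |A ∩ B| ≥ |A ∖ B| — false.
(c) block III: |A| = 6, |A ∩ B| = 5; needs |A ∩ B| ≥ 5 — true.
(d) block V: |A| = 7, |A ∩ B| = 4; needs |A ∩ B| / |A| ≤ 2/3 — true.
(e) block I: |A| = 9, |A ∩ B| = 8; needs |A ∩ B| < 8 — false.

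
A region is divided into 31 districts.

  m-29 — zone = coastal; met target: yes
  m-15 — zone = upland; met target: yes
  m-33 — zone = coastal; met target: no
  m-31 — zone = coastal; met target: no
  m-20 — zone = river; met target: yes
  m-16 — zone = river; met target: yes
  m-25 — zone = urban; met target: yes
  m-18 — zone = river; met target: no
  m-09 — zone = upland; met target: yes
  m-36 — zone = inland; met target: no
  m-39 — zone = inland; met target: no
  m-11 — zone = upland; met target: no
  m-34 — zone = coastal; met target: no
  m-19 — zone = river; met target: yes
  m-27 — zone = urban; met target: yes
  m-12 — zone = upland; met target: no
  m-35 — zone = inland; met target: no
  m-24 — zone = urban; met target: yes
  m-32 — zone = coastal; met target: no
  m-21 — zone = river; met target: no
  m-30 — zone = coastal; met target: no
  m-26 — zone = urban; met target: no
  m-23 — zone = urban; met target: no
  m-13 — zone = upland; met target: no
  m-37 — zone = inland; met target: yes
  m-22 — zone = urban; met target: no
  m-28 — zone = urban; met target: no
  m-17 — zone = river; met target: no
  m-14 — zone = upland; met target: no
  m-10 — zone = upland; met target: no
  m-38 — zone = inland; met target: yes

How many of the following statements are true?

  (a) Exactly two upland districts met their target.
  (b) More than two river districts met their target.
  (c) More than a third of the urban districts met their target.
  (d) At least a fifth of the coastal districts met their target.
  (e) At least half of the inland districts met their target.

3

(a) upland: |A| = 7, |A ∩ B| = 2; needs |A ∩ B| = 2 — true.
(b) river: |A| = 6, |A ∩ B| = 3; needs |A ∩ B| > 2 — true.
(c) urban: |A| = 7, |A ∩ B| = 3; needs |A ∩ B| / |A| > 1/3 — true.
(d) coastal: |A| = 6, |A ∩ B| = 1; needs |A ∩ B| / |A| ≥ 1/5 — false.
(e) inland: |A| = 5, |A ∩ B| = 2; needs |A ∩ B| ≥ |A ∖ B| — false.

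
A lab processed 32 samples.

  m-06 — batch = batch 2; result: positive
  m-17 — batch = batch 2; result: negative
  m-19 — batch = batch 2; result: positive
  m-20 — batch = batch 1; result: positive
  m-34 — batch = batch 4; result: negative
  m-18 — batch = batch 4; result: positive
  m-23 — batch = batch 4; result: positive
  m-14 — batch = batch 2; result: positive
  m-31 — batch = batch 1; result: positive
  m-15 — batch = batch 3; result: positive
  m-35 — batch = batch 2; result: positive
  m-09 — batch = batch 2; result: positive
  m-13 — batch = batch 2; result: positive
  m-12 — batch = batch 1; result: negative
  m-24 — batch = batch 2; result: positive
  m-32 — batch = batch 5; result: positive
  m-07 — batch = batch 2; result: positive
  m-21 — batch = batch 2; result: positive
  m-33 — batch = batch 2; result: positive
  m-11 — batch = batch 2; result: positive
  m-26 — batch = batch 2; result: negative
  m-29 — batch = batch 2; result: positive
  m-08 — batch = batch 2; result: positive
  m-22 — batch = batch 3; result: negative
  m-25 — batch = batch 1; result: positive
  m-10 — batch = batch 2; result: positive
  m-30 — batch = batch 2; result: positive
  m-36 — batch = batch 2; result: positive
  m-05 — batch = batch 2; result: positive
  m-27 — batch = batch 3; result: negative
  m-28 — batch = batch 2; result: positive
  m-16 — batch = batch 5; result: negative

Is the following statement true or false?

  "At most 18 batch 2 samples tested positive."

True

The determiner here denotes the relation: |A ∩ B| ≤ 18.
|A| = 20, |A ∩ B| = 18, |A ∖ B| = 2.
|A ∩ B| = 18, so the statement is true.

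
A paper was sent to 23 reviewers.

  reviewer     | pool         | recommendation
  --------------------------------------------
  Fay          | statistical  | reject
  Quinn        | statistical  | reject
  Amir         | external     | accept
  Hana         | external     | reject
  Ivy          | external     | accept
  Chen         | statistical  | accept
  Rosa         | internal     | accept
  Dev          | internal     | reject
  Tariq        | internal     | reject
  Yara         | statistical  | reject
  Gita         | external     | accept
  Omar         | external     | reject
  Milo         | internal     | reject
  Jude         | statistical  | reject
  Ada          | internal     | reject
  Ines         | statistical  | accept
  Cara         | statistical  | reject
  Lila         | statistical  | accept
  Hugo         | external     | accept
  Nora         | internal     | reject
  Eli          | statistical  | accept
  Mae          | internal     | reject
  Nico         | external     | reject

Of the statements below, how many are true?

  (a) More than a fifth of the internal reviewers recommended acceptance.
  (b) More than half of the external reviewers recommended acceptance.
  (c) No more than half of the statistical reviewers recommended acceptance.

2

(a) internal: |A| = 7, |A ∩ B| = 1; needs |A ∩ B| / |A| > 1/5 — false.
(b) external: |A| = 7, |A ∩ B| = 4; needs |A ∩ B| > |A ∖ B| — true.
(c) statistical: |A| = 9, |A ∩ B| = 4; needs |A ∩ B| ≤ |A ∖ B| — true.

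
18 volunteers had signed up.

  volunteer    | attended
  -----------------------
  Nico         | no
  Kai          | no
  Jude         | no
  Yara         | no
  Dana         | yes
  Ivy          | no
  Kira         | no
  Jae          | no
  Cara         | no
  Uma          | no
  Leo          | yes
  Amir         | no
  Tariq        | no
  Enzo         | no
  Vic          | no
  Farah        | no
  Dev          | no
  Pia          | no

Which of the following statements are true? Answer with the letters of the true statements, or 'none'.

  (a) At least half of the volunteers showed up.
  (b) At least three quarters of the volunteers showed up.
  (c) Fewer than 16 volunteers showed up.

|A| = 18, |A ∩ B| = 2, |A ∖ B| = 16.
(a) |A ∩ B| ≥ |A ∖ B|: fails.
(b) |A ∩ B| / |A| ≥ 3/4: fails.
(c) |A ∩ B| < 16: holds.

(c)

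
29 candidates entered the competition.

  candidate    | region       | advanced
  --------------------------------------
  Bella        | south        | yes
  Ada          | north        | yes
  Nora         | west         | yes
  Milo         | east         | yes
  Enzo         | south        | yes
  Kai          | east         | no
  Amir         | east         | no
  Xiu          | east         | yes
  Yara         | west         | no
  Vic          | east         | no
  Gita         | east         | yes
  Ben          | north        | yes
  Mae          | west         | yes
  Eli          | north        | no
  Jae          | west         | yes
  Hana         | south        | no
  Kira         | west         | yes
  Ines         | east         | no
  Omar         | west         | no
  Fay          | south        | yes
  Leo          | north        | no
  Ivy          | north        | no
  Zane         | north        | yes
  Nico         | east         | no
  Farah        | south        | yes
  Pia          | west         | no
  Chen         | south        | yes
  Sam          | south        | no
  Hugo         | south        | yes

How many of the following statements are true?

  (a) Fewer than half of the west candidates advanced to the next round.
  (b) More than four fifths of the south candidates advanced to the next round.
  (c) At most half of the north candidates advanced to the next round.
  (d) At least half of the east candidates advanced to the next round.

1

(a) west: |A| = 7, |A ∩ B| = 4; needs |A ∩ B| < |A ∖ B| — false.
(b) south: |A| = 8, |A ∩ B| = 6; needs |A ∩ B| / |A| > 4/5 — false.
(c) north: |A| = 6, |A ∩ B| = 3; needs |A ∩ B| ≤ |A ∖ B| — true.
(d) east: |A| = 8, |A ∩ B| = 3; needs |A ∩ B| ≥ |A ∖ B| — false.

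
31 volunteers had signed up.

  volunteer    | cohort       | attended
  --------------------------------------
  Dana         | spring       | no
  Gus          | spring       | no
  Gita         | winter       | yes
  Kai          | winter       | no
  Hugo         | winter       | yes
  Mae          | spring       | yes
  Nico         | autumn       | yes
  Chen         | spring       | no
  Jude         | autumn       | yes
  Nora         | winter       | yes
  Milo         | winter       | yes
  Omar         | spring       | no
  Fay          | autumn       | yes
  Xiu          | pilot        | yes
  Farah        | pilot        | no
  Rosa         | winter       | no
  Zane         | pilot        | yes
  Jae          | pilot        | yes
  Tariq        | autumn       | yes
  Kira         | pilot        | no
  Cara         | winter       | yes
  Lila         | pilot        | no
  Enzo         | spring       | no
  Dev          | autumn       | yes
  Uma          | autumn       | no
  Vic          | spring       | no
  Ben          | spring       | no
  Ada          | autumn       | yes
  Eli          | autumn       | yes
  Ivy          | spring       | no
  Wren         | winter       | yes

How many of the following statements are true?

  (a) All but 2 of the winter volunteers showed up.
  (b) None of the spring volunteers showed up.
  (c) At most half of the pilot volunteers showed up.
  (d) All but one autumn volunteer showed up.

(a) winter: |A| = 8, |A ∩ B| = 6; needs |A ∖ B| = 2 — true.
(b) spring: |A| = 9, |A ∩ B| = 1; needs A ∩ B = ∅ (|A ∩ B| = 0) — false.
(c) pilot: |A| = 6, |A ∩ B| = 3; needs |A ∩ B| ≤ |A ∖ B| — true.
(d) autumn: |A| = 8, |A ∩ B| = 7; needs |A ∖ B| = 1 — true.

3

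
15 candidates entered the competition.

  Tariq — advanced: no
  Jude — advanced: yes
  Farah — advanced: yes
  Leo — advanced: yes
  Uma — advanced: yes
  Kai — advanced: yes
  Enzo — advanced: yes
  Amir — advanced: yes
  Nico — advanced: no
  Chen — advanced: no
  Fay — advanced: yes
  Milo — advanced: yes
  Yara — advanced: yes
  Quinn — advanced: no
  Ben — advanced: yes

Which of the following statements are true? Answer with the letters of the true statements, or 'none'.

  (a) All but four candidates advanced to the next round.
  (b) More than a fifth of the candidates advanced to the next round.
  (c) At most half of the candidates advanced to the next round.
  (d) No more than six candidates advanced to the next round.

(a), (b)

|A| = 15, |A ∩ B| = 11, |A ∖ B| = 4.
(a) |A ∖ B| = 4: holds.
(b) |A ∩ B| / |A| > 1/5: holds.
(c) |A ∩ B| ≤ |A ∖ B|: fails.
(d) |A ∩ B| ≤ 6: fails.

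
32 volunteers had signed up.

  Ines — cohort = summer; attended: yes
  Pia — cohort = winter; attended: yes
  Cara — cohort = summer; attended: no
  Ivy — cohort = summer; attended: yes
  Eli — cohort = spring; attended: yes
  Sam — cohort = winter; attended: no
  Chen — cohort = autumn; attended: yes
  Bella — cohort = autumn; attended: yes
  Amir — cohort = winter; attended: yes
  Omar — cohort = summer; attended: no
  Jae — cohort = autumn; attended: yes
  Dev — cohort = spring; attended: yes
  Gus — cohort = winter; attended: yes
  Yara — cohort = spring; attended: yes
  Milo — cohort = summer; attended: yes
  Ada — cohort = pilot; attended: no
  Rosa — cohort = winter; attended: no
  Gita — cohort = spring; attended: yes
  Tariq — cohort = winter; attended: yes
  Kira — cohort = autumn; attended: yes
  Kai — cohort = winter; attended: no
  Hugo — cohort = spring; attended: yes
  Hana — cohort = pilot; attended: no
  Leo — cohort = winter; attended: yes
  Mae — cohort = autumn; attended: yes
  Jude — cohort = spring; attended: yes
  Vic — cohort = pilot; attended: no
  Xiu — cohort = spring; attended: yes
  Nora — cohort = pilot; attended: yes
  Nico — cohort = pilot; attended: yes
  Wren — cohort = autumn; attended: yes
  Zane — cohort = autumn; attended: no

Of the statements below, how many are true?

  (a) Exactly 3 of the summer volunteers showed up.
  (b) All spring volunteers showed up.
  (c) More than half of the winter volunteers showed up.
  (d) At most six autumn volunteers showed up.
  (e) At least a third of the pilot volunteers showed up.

5

(a) summer: |A| = 5, |A ∩ B| = 3; needs |A ∩ B| = 3 — true.
(b) spring: |A| = 7, |A ∩ B| = 7; needs A ⊆ B, i.e. every element of A is in B (|A ∖ B| = 0) — true.
(c) winter: |A| = 8, |A ∩ B| = 5; needs |A ∩ B| > |A ∖ B| — true.
(d) autumn: |A| = 7, |A ∩ B| = 6; needs |A ∩ B| ≤ 6 — true.
(e) pilot: |A| = 5, |A ∩ B| = 2; needs |A ∩ B| / |A| ≥ 1/3 — true.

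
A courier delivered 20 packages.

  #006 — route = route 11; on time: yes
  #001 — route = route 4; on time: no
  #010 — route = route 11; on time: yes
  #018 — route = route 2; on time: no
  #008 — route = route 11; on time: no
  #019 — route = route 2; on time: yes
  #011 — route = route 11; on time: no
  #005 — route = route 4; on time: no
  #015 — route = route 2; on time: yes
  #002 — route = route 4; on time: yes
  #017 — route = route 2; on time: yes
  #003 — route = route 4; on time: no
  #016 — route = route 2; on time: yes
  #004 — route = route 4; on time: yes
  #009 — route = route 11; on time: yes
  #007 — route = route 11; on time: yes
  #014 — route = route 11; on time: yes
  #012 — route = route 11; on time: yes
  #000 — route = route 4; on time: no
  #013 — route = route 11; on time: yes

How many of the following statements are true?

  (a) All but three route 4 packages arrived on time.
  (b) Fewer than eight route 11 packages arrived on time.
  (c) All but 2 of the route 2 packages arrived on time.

(a) route 4: |A| = 6, |A ∩ B| = 2; needs |A ∖ B| = 3 — false.
(b) route 11: |A| = 9, |A ∩ B| = 7; needs |A ∩ B| < 8 — true.
(c) route 2: |A| = 5, |A ∩ B| = 4; needs |A ∖ B| = 2 — false.

1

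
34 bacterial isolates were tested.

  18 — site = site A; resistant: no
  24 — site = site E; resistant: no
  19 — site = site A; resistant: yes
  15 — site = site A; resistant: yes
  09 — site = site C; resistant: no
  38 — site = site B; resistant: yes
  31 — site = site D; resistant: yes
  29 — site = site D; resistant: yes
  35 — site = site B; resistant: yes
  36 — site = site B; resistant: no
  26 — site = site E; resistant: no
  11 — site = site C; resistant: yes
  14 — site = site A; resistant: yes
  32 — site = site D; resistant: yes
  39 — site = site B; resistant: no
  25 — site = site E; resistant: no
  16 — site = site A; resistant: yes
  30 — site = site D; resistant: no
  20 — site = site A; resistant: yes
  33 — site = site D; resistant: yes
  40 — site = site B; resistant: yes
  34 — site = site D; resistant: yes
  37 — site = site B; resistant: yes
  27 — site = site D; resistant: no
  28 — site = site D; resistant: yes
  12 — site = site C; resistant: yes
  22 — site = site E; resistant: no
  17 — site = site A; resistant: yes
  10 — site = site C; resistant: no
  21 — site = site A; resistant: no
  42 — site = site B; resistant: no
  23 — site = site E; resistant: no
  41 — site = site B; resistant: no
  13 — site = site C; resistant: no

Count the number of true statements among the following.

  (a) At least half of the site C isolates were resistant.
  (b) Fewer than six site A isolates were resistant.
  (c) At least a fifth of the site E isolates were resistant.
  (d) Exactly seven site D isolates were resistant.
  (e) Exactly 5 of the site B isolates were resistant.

(a) site C: |A| = 5, |A ∩ B| = 2; needs |A ∩ B| ≥ |A ∖ B| — false.
(b) site A: |A| = 8, |A ∩ B| = 6; needs |A ∩ B| < 6 — false.
(c) site E: |A| = 5, |A ∩ B| = 0; needs |A ∩ B| / |A| ≥ 1/5 — false.
(d) site D: |A| = 8, |A ∩ B| = 6; needs |A ∩ B| = 7 — false.
(e) site B: |A| = 8, |A ∩ B| = 4; needs |A ∩ B| = 5 — false.

0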